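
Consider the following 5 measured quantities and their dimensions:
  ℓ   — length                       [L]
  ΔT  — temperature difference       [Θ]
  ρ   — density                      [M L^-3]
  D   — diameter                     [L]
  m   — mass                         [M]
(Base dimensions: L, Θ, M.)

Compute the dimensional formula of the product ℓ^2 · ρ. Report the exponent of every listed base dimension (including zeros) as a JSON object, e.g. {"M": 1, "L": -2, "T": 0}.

{"L": -1, "Θ": 0, "M": 1}

Dimensional matrix (L×Θ×M by ℓ×ΔT×ρ×D×m):
  L: [ 1  0 -3  1  0]
  Θ: [ 0  1  0  0  0]
  M: [ 0  0  1  0  1]
  [L]: (2)·1+(1)·-3 = -1
  [Θ]: (2)·0+(1)·0 = 0
  [M]: (2)·0+(1)·1 = 1
⇒ L^-1 M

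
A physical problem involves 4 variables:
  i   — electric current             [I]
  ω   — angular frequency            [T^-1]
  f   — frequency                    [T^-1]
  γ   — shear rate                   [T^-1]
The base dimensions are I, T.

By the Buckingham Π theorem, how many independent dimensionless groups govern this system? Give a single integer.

2

Dimensional matrix (I×T by i×ω×f×γ):
  I: [ 1  0  0  0]
  T: [ 0 -1 -1 -1]
Echelon form has 2 nonzero rows (pivots: i,ω)
Π count = n − r = 4 − 2 = 2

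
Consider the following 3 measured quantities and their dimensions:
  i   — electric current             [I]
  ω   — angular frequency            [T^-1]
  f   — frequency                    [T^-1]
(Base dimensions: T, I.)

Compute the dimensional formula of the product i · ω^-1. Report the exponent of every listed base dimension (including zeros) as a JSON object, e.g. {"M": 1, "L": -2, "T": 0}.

Write exponents as rows T,I / cols i,ω,f:
  T: [ 0 -1 -1]
  I: [ 1  0  0]
  [T]: (1)·0+(-1)·-1 = 1
  [I]: (1)·1+(-1)·0 = 1
⇒ T I

{"T": 1, "I": 1}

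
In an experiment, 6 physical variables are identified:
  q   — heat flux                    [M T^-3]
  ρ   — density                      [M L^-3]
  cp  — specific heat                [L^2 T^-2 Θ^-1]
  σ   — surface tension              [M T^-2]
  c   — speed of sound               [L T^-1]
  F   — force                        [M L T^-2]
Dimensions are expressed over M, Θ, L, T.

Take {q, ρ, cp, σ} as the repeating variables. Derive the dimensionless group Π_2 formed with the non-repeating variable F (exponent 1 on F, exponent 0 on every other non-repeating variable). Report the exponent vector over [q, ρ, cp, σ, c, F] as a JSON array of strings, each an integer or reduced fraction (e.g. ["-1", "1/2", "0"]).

["2/3", "1/3", "0", "-2", "0", "1"]

Dimensional matrix (M×Θ×L×T by q×ρ×cp×σ×c×F):
  M: [ 1  1  0  1  0  1]
  Θ: [ 0  0 -1  0  0  0]
  L: [ 0 -3  2  0  1  1]
  T: [-3  0 -2 -2 -1 -2]
RREF → pivots at {q,ρ,cp,σ} ⇒ r = 4
Pivot set = {q,ρ,cp,σ}, free = {c,F}
RREF:
  r0: [   1    0    0    0  1/3 -2/3]
  r1: [   0    1    0    0 -1/3 -1/3]
  r2: [   0    0    1    0    0    0]
  r3: [   0    0    0    1    0    2]
Fix exponent of F at 1, c at 0; solve each RREF row for its pivot's exponent:
  r0: exp(q) + (-2/3)·1 = 0 ⇒ exp(q) = 2/3
  r1: exp(ρ) + (-1/3)·1 = 0 ⇒ exp(ρ) = 1/3
  r2: exp(cp) + (0)·1 = 0 ⇒ exp(cp) = 0
  r3: exp(σ) + (2)·1 = 0 ⇒ exp(σ) = -2
Π_2 = q^(2/3) · ρ^(1/3) · σ^-2 · F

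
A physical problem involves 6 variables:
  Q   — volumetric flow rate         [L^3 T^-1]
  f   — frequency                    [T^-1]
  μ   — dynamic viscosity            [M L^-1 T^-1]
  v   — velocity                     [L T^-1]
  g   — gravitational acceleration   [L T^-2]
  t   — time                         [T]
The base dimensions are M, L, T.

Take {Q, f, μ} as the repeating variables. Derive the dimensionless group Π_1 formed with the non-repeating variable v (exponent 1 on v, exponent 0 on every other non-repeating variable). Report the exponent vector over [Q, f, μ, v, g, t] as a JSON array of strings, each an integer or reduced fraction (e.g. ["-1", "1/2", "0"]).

["-1/3", "-2/3", "0", "1", "0", "0"]

Write exponents as rows M,L,T / cols Q,f,μ,v,g,t:
  M: [ 0  0  1  0  0  0]
  L: [ 3  0 -1  1  1  0]
  T: [-1 -1 -1 -1 -2  1]
RREF → pivots at {Q,f,μ} ⇒ r = 3
Pivot set = {Q,f,μ}, free = {v,g,t}
RREF:
  r0: [   1    0    0  1/3  1/3    0]
  r1: [   0    1    0  2/3  5/3   -1]
  r2: [   0    0    1    0    0    0]
Fix exponent of v at 1, g at 0, t at 0; solve each RREF row for its pivot's exponent:
  r0: exp(Q) + (1/3)·1 = 0 ⇒ exp(Q) = -1/3
  r1: exp(f) + (2/3)·1 = 0 ⇒ exp(f) = -2/3
  r2: exp(μ) + (0)·1 = 0 ⇒ exp(μ) = 0
Π_1 = Q^(-1/3) · f^(-2/3) · v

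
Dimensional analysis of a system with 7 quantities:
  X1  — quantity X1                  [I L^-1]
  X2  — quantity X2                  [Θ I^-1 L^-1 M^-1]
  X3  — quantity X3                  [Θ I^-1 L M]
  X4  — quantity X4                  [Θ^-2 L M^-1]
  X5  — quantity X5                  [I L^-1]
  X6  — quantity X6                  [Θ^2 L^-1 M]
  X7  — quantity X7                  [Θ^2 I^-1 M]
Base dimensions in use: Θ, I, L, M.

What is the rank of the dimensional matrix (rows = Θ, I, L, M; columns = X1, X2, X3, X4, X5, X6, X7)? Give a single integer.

3

Exponent matrix [Θ,I,L,M] × [X1,X2,X3,X4,X5,X6,X7]:
  Θ: [ 0  1  1 -2  0  2  2]
  I: [ 1 -1 -1  0  1  0 -1]
  L: [-1 -1  1  1 -1 -1  0]
  M: [ 0 -1  1 -1  0  1  1]
Echelon form has 3 nonzero rows (pivots: X1,X2,X3)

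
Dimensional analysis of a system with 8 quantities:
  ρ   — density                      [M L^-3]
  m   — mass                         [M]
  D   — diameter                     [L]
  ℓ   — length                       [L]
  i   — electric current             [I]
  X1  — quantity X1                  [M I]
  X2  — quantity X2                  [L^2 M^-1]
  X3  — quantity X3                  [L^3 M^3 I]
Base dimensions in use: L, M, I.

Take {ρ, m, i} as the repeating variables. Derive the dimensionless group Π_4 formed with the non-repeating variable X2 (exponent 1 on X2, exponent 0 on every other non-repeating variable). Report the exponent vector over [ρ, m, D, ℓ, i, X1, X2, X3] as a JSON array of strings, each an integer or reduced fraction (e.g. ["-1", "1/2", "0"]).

["2/3", "1/3", "0", "0", "0", "0", "1", "0"]

Write exponents as rows L,M,I / cols ρ,m,D,ℓ,i,X1,X2,X3:
  L: [-3  0  1  1  0  0  2  3]
  M: [ 1  1  0  0  0  1 -1  3]
  I: [ 0  0  0  0  1  1  0  1]
Echelon form has 3 nonzero rows (pivots: ρ,m,i)
Repeat: ρ,m,i; free: D,ℓ,X1,X2,X3
RREF:
  r0: [   1    0 -1/3 -1/3    0    0 -2/3   -1]
  r1: [   0    1  1/3  1/3    0    1 -1/3    4]
  r2: [   0    0    0    0    1    1    0    1]
Fix exponent of X2 at 1, D at 0, ℓ at 0, X1 at 0, X3 at 0; solve each RREF row for its pivot's exponent:
  r0: exp(ρ) + (-2/3)·1 = 0 ⇒ exp(ρ) = 2/3
  r1: exp(m) + (-1/3)·1 = 0 ⇒ exp(m) = 1/3
  r2: exp(i) + (0)·1 = 0 ⇒ exp(i) = 0
Π_4 = ρ^(2/3) · m^(1/3) · X2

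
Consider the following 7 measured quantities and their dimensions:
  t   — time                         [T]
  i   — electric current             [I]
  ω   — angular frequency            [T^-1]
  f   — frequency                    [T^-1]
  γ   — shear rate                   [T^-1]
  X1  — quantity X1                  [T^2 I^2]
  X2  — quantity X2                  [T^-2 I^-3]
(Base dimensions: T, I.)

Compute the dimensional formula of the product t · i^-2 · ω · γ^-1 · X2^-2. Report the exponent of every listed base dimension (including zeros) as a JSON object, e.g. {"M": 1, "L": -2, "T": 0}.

{"T": 5, "I": 4}

Write exponents as rows T,I / cols t,i,ω,f,γ,X1,X2:
  T: [ 1  0 -1 -1 -1  2 -2]
  I: [ 0  1  0  0  0  2 -3]
  [T]: (1)·1+(-2)·0+(1)·-1+(-1)·-1+(-2)·-2 = 5
  [I]: (1)·0+(-2)·1+(1)·0+(-1)·0+(-2)·-3 = 4
⇒ T^5 I^4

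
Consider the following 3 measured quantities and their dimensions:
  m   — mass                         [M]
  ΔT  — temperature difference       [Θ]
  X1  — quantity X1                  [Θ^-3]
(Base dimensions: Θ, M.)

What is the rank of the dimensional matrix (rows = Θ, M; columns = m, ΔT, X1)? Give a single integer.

Exponent matrix [Θ,M] × [m,ΔT,X1]:
  Θ: [ 0  1 -3]
  M: [ 1  0  0]
RREF → pivots at {m,ΔT} ⇒ r = 2

2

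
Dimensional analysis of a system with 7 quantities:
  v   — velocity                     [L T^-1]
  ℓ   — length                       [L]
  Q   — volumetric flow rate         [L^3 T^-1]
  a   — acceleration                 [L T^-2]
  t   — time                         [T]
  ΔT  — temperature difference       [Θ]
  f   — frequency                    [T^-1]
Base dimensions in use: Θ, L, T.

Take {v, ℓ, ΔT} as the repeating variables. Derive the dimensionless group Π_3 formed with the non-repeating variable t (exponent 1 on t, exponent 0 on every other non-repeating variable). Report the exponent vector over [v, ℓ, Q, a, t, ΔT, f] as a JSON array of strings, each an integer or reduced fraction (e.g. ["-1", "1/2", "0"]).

Dimensional matrix (Θ×L×T by v×ℓ×Q×a×t×ΔT×f):
  Θ: [ 0  0  0  0  0  1  0]
  L: [ 1  1  3  1  0  0  0]
  T: [-1  0 -1 -2  1  0 -1]
RREF → pivots at {v,ℓ,ΔT} ⇒ r = 3
Pivot set = {v,ℓ,ΔT}, free = {Q,a,t,f}
RREF:
  r0: [   1    0    1    2   -1    0    1]
  r1: [   0    1    2   -1    1    0   -1]
  r2: [   0    0    0    0    0    1    0]
Fix exponent of t at 1, Q at 0, a at 0, f at 0; solve each RREF row for its pivot's exponent:
  r0: exp(v) + (-1)·1 = 0 ⇒ exp(v) = 1
  r1: exp(ℓ) + (1)·1 = 0 ⇒ exp(ℓ) = -1
  r2: exp(ΔT) + (0)·1 = 0 ⇒ exp(ΔT) = 0
Π_3 = v · ℓ^-1 · t

["1", "-1", "0", "0", "1", "0", "0"]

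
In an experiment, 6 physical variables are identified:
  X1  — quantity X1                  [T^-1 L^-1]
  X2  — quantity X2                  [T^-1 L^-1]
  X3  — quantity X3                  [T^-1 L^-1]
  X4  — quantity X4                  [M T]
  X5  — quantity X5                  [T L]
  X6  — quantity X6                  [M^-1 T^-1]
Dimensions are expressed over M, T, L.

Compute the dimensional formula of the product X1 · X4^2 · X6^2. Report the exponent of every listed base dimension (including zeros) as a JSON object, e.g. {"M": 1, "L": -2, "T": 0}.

Dimensional matrix (M×T×L by X1×X2×X3×X4×X5×X6):
  M: [ 0  0  0  1  0 -1]
  T: [-1 -1 -1  1  1 -1]
  L: [-1 -1 -1  0  1  0]
  [M]: (1)·0+(2)·1+(2)·-1 = 0
  [T]: (1)·-1+(2)·1+(2)·-1 = -1
  [L]: (1)·-1+(2)·0+(2)·0 = -1
⇒ T^-1 L^-1

{"M": 0, "T": -1, "L": -1}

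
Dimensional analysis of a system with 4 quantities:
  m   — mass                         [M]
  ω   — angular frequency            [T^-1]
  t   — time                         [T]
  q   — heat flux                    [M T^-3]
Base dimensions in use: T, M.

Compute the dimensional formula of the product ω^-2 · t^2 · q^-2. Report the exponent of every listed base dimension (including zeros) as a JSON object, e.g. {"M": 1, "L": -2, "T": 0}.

Exponent matrix [T,M] × [m,ω,t,q]:
  T: [ 0 -1  1 -3]
  M: [ 1  0  0  1]
  [T]: (-2)·-1+(2)·1+(-2)·-3 = 10
  [M]: (-2)·0+(2)·0+(-2)·1 = -2
⇒ T^10 M^-2

{"T": 10, "M": -2}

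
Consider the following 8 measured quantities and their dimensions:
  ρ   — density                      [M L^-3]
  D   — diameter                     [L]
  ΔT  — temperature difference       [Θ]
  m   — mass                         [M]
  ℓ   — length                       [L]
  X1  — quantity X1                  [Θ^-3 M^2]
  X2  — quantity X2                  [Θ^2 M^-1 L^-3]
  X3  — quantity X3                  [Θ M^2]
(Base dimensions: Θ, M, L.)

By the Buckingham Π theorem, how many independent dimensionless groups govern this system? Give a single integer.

Dimensional matrix (Θ×M×L by ρ×D×ΔT×m×ℓ×X1×X2×X3):
  Θ: [ 0  0  1  0  0 -3  2  1]
  M: [ 1  0  0  1  0  2 -1  2]
  L: [-3  1  0  0  1  0 -3  0]
RREF → pivots at {ρ,D,ΔT} ⇒ r = 3
n=8, r=3 ⇒ 5 dimensionless groups

5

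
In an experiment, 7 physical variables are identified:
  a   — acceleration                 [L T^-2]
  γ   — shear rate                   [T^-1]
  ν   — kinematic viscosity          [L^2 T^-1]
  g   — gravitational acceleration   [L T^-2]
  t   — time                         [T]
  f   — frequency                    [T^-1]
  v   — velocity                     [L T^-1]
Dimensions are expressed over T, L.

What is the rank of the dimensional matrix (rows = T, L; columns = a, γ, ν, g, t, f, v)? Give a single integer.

Write exponents as rows T,L / cols a,γ,ν,g,t,f,v:
  T: [-2 -1 -1 -2  1 -1 -1]
  L: [ 1  0  2  1  0  0  1]
RREF → pivots at {a,γ} ⇒ r = 2

2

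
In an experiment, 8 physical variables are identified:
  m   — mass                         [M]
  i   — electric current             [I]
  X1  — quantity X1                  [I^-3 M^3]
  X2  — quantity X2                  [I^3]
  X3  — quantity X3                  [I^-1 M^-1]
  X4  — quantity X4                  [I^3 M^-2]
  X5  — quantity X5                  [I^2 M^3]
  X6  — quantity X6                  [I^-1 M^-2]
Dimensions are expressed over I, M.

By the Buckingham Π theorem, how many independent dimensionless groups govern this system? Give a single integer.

Exponent matrix [I,M] × [m,i,X1,X2,X3,X4,X5,X6]:
  I: [ 0  1 -3  3 -1  3  2 -1]
  M: [ 1  0  3  0 -1 -2  3 -2]
RREF → pivots at {m,i} ⇒ r = 2
Π count = n − r = 8 − 2 = 6

6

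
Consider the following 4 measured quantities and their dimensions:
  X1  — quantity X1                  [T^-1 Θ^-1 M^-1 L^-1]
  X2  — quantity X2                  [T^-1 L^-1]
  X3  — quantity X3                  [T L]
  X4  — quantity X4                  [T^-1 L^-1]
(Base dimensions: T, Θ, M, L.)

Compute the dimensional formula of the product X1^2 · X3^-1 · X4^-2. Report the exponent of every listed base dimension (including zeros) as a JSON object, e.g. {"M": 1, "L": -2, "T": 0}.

Write exponents as rows T,Θ,M,L / cols X1,X2,X3,X4:
  T: [-1 -1  1 -1]
  Θ: [-1  0  0  0]
  M: [-1  0  0  0]
  L: [-1 -1  1 -1]
  [T]: (2)·-1+(-1)·1+(-2)·-1 = -1
  [Θ]: (2)·-1+(-1)·0+(-2)·0 = -2
  [M]: (2)·-1+(-1)·0+(-2)·0 = -2
  [L]: (2)·-1+(-1)·1+(-2)·-1 = -1
⇒ T^-1 Θ^-2 M^-2 L^-1

{"T": -1, "Θ": -2, "M": -2, "L": -1}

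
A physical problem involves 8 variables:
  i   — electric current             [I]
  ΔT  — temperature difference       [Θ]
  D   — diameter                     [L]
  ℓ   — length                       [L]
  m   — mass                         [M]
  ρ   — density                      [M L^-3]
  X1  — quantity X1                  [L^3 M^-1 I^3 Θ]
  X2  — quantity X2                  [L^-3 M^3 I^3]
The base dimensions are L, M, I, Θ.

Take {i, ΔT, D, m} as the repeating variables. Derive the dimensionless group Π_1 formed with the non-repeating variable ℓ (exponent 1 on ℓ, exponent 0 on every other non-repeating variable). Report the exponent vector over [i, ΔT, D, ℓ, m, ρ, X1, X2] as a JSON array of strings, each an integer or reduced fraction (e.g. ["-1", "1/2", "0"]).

Exponent matrix [L,M,I,Θ] × [i,ΔT,D,ℓ,m,ρ,X1,X2]:
  L: [ 0  0  1  1  0 -3  3 -3]
  M: [ 0  0  0  0  1  1 -1  3]
  I: [ 1  0  0  0  0  0  3  3]
  Θ: [ 0  1  0  0  0  0  1  0]
Row reduction gives pivot columns i,ΔT,D,m; rank = 4
Pivot set = {i,ΔT,D,m}, free = {ℓ,ρ,X1,X2}
RREF:
  r0: [   1    0    0    0    0    0    3    3]
  r1: [   0    1    0    0    0    0    1    0]
  r2: [   0    0    1    1    0   -3    3   -3]
  r3: [   0    0    0    0    1    1   -1    3]
Fix exponent of ℓ at 1, ρ at 0, X1 at 0, X2 at 0; solve each RREF row for its pivot's exponent:
  r0: exp(i) + (0)·1 = 0 ⇒ exp(i) = 0
  r1: exp(ΔT) + (0)·1 = 0 ⇒ exp(ΔT) = 0
  r2: exp(D) + (1)·1 = 0 ⇒ exp(D) = -1
  r3: exp(m) + (0)·1 = 0 ⇒ exp(m) = 0
Π_1 = D^-1 · ℓ

["0", "0", "-1", "1", "0", "0", "0", "0"]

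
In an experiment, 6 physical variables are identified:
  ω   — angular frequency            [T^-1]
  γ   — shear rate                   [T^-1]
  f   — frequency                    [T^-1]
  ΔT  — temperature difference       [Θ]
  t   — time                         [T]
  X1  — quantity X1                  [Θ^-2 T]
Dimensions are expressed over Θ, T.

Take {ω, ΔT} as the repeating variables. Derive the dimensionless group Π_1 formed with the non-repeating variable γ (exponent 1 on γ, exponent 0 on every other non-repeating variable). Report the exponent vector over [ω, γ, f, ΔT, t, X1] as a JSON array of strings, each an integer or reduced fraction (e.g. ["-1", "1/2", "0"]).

Write exponents as rows Θ,T / cols ω,γ,f,ΔT,t,X1:
  Θ: [ 0  0  0  1  0 -2]
  T: [-1 -1 -1  0  1  1]
Echelon form has 2 nonzero rows (pivots: ω,ΔT)
Pivot set = {ω,ΔT}, free = {γ,f,t,X1}
RREF:
  r0: [   1    1    1    0   -1   -1]
  r1: [   0    0    0    1    0   -2]
Fix exponent of γ at 1, f at 0, t at 0, X1 at 0; solve each RREF row for its pivot's exponent:
  r0: exp(ω) + (1)·1 = 0 ⇒ exp(ω) = -1
  r1: exp(ΔT) + (0)·1 = 0 ⇒ exp(ΔT) = 0
Π_1 = ω^-1 · γ

["-1", "1", "0", "0", "0", "0"]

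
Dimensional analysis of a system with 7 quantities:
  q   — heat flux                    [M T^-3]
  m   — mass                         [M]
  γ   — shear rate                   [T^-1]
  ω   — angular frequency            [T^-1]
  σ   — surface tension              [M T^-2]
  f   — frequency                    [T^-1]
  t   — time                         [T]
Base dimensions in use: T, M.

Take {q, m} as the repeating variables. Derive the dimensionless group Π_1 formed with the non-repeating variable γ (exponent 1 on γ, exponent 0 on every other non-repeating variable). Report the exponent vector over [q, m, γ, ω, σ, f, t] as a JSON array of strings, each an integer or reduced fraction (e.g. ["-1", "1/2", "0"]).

Exponent matrix [T,M] × [q,m,γ,ω,σ,f,t]:
  T: [-3  0 -1 -1 -2 -1  1]
  M: [ 1  1  0  0  1  0  0]
Echelon form has 2 nonzero rows (pivots: q,m)
Repeat: q,m; free: γ,ω,σ,f,t
RREF:
  r0: [   1    0  1/3  1/3  2/3  1/3 -1/3]
  r1: [   0    1 -1/3 -1/3  1/3 -1/3  1/3]
Fix exponent of γ at 1, ω at 0, σ at 0, f at 0, t at 0; solve each RREF row for its pivot's exponent:
  r0: exp(q) + (1/3)·1 = 0 ⇒ exp(q) = -1/3
  r1: exp(m) + (-1/3)·1 = 0 ⇒ exp(m) = 1/3
Π_1 = q^(-1/3) · m^(1/3) · γ

["-1/3", "1/3", "1", "0", "0", "0", "0"]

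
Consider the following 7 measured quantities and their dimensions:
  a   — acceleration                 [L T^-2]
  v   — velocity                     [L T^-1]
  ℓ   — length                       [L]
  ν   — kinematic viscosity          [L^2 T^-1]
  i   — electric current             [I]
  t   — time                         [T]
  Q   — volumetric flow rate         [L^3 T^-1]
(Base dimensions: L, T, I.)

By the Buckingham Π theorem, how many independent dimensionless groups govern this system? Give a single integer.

Exponent matrix [L,T,I] × [a,v,ℓ,ν,i,t,Q]:
  L: [ 1  1  1  2  0  0  3]
  T: [-2 -1  0 -1  0  1 -1]
  I: [ 0  0  0  0  1  0  0]
Row reduction gives pivot columns a,v,i; rank = 3
n=7, r=3 ⇒ 4 dimensionless groups

4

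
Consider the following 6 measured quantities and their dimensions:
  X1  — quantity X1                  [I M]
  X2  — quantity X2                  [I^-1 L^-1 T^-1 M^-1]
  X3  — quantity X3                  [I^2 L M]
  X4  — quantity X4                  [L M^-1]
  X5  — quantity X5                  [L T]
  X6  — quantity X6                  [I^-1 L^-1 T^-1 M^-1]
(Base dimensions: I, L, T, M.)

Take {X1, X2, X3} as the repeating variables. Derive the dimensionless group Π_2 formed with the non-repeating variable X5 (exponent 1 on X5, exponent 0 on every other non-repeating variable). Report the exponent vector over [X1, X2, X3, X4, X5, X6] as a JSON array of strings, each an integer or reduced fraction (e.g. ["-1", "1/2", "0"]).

Write exponents as rows I,L,T,M / cols X1,X2,X3,X4,X5,X6:
  I: [ 1 -1  2  0  0 -1]
  L: [ 0 -1  1  1  1 -1]
  T: [ 0 -1  0  0  1 -1]
  M: [ 1 -1  1 -1  0 -1]
Row reduction gives pivot columns X1,X2,X3; rank = 3
Pivot set = {X1,X2,X3}, free = {X4,X5,X6}
RREF:
  r0: [   1    0    0   -2   -1    0]
  r1: [   0    1    0    0   -1    1]
  r2: [   0    0    1    1    0    0]
  r3: [   0    0    0    0    0    0]
Fix exponent of X5 at 1, X4 at 0, X6 at 0; solve each RREF row for its pivot's exponent:
  r0: exp(X1) + (-1)·1 = 0 ⇒ exp(X1) = 1
  r1: exp(X2) + (-1)·1 = 0 ⇒ exp(X2) = 1
  r2: exp(X3) + (0)·1 = 0 ⇒ exp(X3) = 0
Π_2 = X1 · X2 · X5

["1", "1", "0", "0", "1", "0"]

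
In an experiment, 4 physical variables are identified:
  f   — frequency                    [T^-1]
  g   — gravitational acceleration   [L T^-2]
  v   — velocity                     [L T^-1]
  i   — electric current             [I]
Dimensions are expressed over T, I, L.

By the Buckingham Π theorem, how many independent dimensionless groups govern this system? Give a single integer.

1

Exponent matrix [T,I,L] × [f,g,v,i]:
  T: [-1 -2 -1  0]
  I: [ 0  0  0  1]
  L: [ 0  1  1  0]
RREF → pivots at {f,g,i} ⇒ r = 3
4 vars − rank 3 = 1 Π group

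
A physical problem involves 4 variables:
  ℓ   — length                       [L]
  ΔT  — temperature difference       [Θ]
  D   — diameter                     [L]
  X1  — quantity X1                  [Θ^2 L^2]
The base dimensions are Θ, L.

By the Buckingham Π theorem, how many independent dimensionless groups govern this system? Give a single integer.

2

Write exponents as rows Θ,L / cols ℓ,ΔT,D,X1:
  Θ: [ 0  1  0  2]
  L: [ 1  0  1  2]
Row reduction gives pivot columns ℓ,ΔT; rank = 2
n=4, r=2 ⇒ 2 dimensionless groups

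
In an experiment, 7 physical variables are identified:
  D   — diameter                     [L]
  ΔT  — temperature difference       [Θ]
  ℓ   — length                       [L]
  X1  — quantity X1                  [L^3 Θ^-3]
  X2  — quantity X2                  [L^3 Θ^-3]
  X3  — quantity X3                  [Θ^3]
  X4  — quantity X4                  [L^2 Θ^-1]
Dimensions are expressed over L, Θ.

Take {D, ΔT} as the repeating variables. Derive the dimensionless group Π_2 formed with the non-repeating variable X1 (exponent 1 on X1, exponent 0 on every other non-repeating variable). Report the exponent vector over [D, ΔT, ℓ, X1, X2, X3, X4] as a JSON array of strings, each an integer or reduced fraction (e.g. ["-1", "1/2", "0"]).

["-3", "3", "0", "1", "0", "0", "0"]

Dimensional matrix (L×Θ by D×ΔT×ℓ×X1×X2×X3×X4):
  L: [ 1  0  1  3  3  0  2]
  Θ: [ 0  1  0 -3 -3  3 -1]
Echelon form has 2 nonzero rows (pivots: D,ΔT)
Repeat: D,ΔT; free: ℓ,X1,X2,X3,X4
RREF:
  r0: [   1    0    1    3    3    0    2]
  r1: [   0    1    0   -3   -3    3   -1]
Fix exponent of X1 at 1, ℓ at 0, X2 at 0, X3 at 0, X4 at 0; solve each RREF row for its pivot's exponent:
  r0: exp(D) + (3)·1 = 0 ⇒ exp(D) = -3
  r1: exp(ΔT) + (-3)·1 = 0 ⇒ exp(ΔT) = 3
Π_2 = D^-3 · ΔT^3 · X1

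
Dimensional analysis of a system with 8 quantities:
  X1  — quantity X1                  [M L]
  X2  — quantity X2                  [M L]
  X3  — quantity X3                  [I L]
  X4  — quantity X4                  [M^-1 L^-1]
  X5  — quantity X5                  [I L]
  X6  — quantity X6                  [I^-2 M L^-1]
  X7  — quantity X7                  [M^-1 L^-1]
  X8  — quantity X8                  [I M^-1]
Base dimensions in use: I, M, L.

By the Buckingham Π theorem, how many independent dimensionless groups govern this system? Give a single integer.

Exponent matrix [I,M,L] × [X1,X2,X3,X4,X5,X6,X7,X8]:
  I: [ 0  0  1  0  1 -2  0  1]
  M: [ 1  1  0 -1  0  1 -1 -1]
  L: [ 1  1  1 -1  1 -1 -1  0]
Row reduction gives pivot columns X1,X3; rank = 2
8 vars − rank 2 = 6 Π groups

6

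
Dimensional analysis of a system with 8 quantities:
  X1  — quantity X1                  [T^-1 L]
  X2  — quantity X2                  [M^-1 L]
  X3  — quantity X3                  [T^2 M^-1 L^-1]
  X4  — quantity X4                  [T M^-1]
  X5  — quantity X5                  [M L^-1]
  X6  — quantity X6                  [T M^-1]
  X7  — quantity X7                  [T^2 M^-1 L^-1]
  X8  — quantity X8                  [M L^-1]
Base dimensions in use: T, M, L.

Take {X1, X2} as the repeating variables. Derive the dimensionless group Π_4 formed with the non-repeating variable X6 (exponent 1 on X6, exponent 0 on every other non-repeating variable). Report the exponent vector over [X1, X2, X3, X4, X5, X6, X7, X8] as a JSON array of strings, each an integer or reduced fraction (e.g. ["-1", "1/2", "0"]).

Write exponents as rows T,M,L / cols X1,X2,X3,X4,X5,X6,X7,X8:
  T: [-1  0  2  1  0  1  2  0]
  M: [ 0 -1 -1 -1  1 -1 -1  1]
  L: [ 1  1 -1  0 -1  0 -1 -1]
RREF → pivots at {X1,X2} ⇒ r = 2
Repeat: X1,X2; free: X3,X4,X5,X6,X7,X8
RREF:
  r0: [   1    0   -2   -1    0   -1   -2    0]
  r1: [   0    1    1    1   -1    1    1   -1]
  r2: [   0    0    0    0    0    0    0    0]
Fix exponent of X6 at 1, X3 at 0, X4 at 0, X5 at 0, X7 at 0, X8 at 0; solve each RREF row for its pivot's exponent:
  r0: exp(X1) + (-1)·1 = 0 ⇒ exp(X1) = 1
  r1: exp(X2) + (1)·1 = 0 ⇒ exp(X2) = -1
Π_4 = X1 · X2^-1 · X6

["1", "-1", "0", "0", "0", "1", "0", "0"]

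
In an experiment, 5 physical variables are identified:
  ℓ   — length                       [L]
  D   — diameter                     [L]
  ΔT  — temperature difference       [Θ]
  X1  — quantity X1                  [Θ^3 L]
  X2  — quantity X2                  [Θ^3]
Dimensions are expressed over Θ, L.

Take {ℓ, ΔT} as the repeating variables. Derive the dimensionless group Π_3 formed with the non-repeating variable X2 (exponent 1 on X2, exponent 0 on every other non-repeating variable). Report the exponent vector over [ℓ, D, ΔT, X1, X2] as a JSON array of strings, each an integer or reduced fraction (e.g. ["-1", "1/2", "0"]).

["0", "0", "-3", "0", "1"]

Dimensional matrix (Θ×L by ℓ×D×ΔT×X1×X2):
  Θ: [ 0  0  1  3  3]
  L: [ 1  1  0  1  0]
Echelon form has 2 nonzero rows (pivots: ℓ,ΔT)
Repeat: ℓ,ΔT; free: D,X1,X2
RREF:
  r0: [   1    1    0    1    0]
  r1: [   0    0    1    3    3]
Fix exponent of X2 at 1, D at 0, X1 at 0; solve each RREF row for its pivot's exponent:
  r0: exp(ℓ) + (0)·1 = 0 ⇒ exp(ℓ) = 0
  r1: exp(ΔT) + (3)·1 = 0 ⇒ exp(ΔT) = -3
Π_3 = ΔT^-3 · X2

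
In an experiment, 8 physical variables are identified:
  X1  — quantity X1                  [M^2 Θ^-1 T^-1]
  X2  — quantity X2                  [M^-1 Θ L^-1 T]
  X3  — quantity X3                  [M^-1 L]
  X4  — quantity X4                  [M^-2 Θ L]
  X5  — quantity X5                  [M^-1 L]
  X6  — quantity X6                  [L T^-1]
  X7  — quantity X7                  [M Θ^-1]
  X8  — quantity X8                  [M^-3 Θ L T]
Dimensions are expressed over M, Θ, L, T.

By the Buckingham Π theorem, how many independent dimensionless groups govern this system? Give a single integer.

5

Exponent matrix [M,Θ,L,T] × [X1,X2,X3,X4,X5,X6,X7,X8]:
  M: [ 2 -1 -1 -2 -1  0  1 -3]
  Θ: [-1  1  0  1  0  0 -1  1]
  L: [ 0 -1  1  1  1  1  0  1]
  T: [-1  1  0  0  0 -1  0  1]
RREF → pivots at {X1,X2,X4} ⇒ r = 3
n=8, r=3 ⇒ 5 dimensionless groups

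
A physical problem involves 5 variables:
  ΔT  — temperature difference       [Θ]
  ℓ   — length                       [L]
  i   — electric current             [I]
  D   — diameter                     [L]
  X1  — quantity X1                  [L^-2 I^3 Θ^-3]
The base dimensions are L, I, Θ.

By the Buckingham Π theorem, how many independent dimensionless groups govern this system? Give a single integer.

Exponent matrix [L,I,Θ] × [ΔT,ℓ,i,D,X1]:
  L: [ 0  1  0  1 -2]
  I: [ 0  0  1  0  3]
  Θ: [ 1  0  0  0 -3]
Row reduction gives pivot columns ΔT,ℓ,i; rank = 3
Π count = n − r = 5 − 3 = 2

2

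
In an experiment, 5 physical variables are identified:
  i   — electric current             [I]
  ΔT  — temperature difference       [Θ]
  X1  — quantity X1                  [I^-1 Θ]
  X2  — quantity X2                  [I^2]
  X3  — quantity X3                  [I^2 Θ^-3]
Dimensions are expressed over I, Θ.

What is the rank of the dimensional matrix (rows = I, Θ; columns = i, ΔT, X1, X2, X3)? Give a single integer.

Exponent matrix [I,Θ] × [i,ΔT,X1,X2,X3]:
  I: [ 1  0 -1  2  2]
  Θ: [ 0  1  1  0 -3]
Echelon form has 2 nonzero rows (pivots: i,ΔT)

2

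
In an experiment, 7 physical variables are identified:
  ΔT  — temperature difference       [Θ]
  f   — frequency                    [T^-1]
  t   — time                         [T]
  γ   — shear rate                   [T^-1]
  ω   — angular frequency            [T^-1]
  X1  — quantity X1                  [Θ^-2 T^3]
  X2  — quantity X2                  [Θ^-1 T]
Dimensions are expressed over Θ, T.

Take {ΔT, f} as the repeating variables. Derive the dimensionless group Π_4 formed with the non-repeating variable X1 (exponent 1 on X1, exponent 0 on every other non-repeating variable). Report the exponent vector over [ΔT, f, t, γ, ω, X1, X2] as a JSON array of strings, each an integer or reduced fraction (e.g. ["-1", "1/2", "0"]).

["2", "3", "0", "0", "0", "1", "0"]

Exponent matrix [Θ,T] × [ΔT,f,t,γ,ω,X1,X2]:
  Θ: [ 1  0  0  0  0 -2 -1]
  T: [ 0 -1  1 -1 -1  3  1]
RREF → pivots at {ΔT,f} ⇒ r = 2
Repeat: ΔT,f; free: t,γ,ω,X1,X2
RREF:
  r0: [   1    0    0    0    0   -2   -1]
  r1: [   0    1   -1    1    1   -3   -1]
Fix exponent of X1 at 1, t at 0, γ at 0, ω at 0, X2 at 0; solve each RREF row for its pivot's exponent:
  r0: exp(ΔT) + (-2)·1 = 0 ⇒ exp(ΔT) = 2
  r1: exp(f) + (-3)·1 = 0 ⇒ exp(f) = 3
Π_4 = ΔT^2 · f^3 · X1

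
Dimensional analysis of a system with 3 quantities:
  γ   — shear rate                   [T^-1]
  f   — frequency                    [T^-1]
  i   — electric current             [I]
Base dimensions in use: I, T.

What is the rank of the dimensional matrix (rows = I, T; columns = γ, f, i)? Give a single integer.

Dimensional matrix (I×T by γ×f×i):
  I: [ 0  0  1]
  T: [-1 -1  0]
Row reduction gives pivot columns γ,i; rank = 2

2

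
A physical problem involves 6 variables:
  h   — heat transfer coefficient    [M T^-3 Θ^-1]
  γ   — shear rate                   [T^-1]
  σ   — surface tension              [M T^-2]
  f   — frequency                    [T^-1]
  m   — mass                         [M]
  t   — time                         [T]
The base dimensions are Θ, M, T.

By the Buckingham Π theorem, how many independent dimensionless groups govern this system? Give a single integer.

Dimensional matrix (Θ×M×T by h×γ×σ×f×m×t):
  Θ: [-1  0  0  0  0  0]
  M: [ 1  0  1  0  1  0]
  T: [-3 -1 -2 -1  0  1]
Row reduction gives pivot columns h,γ,σ; rank = 3
n=6, r=3 ⇒ 3 dimensionless groups

3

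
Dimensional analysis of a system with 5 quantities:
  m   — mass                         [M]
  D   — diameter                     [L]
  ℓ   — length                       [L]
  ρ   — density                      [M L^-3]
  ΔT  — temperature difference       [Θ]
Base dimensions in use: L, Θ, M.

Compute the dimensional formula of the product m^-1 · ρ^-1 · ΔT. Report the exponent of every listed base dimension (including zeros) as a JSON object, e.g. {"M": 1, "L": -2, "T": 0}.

Dimensional matrix (L×Θ×M by m×D×ℓ×ρ×ΔT):
  L: [ 0  1  1 -3  0]
  Θ: [ 0  0  0  0  1]
  M: [ 1  0  0  1  0]
  [L]: (-1)·0+(-1)·-3+(1)·0 = 3
  [Θ]: (-1)·0+(-1)·0+(1)·1 = 1
  [M]: (-1)·1+(-1)·1+(1)·0 = -2
⇒ L^3 Θ M^-2

{"L": 3, "Θ": 1, "M": -2}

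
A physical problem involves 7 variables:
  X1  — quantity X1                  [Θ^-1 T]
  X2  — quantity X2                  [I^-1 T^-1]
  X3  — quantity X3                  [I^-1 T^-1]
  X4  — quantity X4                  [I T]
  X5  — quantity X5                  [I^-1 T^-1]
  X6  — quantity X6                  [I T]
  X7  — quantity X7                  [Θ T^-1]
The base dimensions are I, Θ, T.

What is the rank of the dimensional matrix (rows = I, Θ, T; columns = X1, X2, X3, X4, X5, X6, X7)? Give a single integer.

Exponent matrix [I,Θ,T] × [X1,X2,X3,X4,X5,X6,X7]:
  I: [ 0 -1 -1  1 -1  1  0]
  Θ: [-1  0  0  0  0  0  1]
  T: [ 1 -1 -1  1 -1  1 -1]
RREF → pivots at {X1,X2} ⇒ r = 2

2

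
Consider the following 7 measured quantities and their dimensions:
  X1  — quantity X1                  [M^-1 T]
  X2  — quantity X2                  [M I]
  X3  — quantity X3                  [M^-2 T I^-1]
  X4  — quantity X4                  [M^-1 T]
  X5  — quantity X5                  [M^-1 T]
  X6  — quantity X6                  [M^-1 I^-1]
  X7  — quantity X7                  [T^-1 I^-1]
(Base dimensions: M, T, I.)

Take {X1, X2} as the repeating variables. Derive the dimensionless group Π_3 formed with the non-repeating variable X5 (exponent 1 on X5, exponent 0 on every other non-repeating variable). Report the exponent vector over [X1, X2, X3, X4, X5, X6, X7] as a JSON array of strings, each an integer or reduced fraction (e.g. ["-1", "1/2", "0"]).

["-1", "0", "0", "0", "1", "0", "0"]

Dimensional matrix (M×T×I by X1×X2×X3×X4×X5×X6×X7):
  M: [-1  1 -2 -1 -1 -1  0]
  T: [ 1  0  1  1  1  0 -1]
  I: [ 0  1 -1  0  0 -1 -1]
Row reduction gives pivot columns X1,X2; rank = 2
Pivot set = {X1,X2}, free = {X3,X4,X5,X6,X7}
RREF:
  r0: [   1    0    1    1    1    0   -1]
  r1: [   0    1   -1    0    0   -1   -1]
  r2: [   0    0    0    0    0    0    0]
Fix exponent of X5 at 1, X3 at 0, X4 at 0, X6 at 0, X7 at 0; solve each RREF row for its pivot's exponent:
  r0: exp(X1) + (1)·1 = 0 ⇒ exp(X1) = -1
  r1: exp(X2) + (0)·1 = 0 ⇒ exp(X2) = 0
Π_3 = X1^-1 · X5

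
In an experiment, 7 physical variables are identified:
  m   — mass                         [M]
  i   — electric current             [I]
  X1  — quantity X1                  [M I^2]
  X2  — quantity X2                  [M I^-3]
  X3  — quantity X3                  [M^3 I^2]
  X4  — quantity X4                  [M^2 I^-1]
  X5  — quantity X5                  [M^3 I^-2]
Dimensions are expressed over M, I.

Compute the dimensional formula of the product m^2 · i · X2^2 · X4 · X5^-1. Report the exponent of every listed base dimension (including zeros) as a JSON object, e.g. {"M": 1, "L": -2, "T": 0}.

Write exponents as rows M,I / cols m,i,X1,X2,X3,X4,X5:
  M: [ 1  0  1  1  3  2  3]
  I: [ 0  1  2 -3  2 -1 -2]
  [M]: (2)·1+(1)·0+(2)·1+(1)·2+(-1)·3 = 3
  [I]: (2)·0+(1)·1+(2)·-3+(1)·-1+(-1)·-2 = -4
⇒ M^3 I^-4

{"M": 3, "I": -4}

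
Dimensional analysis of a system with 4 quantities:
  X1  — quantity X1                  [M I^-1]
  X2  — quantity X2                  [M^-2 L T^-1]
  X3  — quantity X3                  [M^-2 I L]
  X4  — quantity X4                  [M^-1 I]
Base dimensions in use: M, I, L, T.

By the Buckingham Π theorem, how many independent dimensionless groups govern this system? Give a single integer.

1

Write exponents as rows M,I,L,T / cols X1,X2,X3,X4:
  M: [ 1 -2 -2 -1]
  I: [-1  0  1  1]
  L: [ 0  1  1  0]
  T: [ 0 -1  0  0]
Echelon form has 3 nonzero rows (pivots: X1,X2,X3)
n=4, r=3 ⇒ 1 dimensionless group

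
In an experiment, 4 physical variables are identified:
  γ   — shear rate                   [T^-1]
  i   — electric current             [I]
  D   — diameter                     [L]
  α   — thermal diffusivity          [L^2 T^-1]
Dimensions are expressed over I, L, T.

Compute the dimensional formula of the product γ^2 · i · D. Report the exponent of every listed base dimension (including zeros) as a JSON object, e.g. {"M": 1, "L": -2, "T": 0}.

{"I": 1, "L": 1, "T": -2}

Dimensional matrix (I×L×T by γ×i×D×α):
  I: [ 0  1  0  0]
  L: [ 0  0  1  2]
  T: [-1  0  0 -1]
  [I]: (2)·0+(1)·1+(1)·0 = 1
  [L]: (2)·0+(1)·0+(1)·1 = 1
  [T]: (2)·-1+(1)·0+(1)·0 = -2
⇒ I L T^-2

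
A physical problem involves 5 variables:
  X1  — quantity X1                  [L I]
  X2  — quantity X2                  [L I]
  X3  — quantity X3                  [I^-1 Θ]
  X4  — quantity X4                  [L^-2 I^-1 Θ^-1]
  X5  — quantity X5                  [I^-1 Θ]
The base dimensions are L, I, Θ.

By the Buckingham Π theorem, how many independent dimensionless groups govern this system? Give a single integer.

3

Dimensional matrix (L×I×Θ by X1×X2×X3×X4×X5):
  L: [ 1  1  0 -2  0]
  I: [ 1  1 -1 -1 -1]
  Θ: [ 0  0  1 -1  1]
Echelon form has 2 nonzero rows (pivots: X1,X3)
5 vars − rank 2 = 3 Π groups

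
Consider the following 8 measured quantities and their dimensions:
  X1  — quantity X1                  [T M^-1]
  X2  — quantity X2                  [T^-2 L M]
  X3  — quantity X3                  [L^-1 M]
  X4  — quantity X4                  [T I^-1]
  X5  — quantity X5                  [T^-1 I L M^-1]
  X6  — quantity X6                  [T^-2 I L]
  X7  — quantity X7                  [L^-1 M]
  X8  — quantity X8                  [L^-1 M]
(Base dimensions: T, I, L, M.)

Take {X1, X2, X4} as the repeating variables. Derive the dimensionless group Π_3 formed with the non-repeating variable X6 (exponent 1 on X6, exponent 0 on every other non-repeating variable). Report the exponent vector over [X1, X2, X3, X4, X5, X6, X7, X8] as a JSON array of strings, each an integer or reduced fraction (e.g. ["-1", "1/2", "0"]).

Write exponents as rows T,I,L,M / cols X1,X2,X3,X4,X5,X6,X7,X8:
  T: [ 1 -2  0  1 -1 -2  0  0]
  I: [ 0  0  0 -1  1  1  0  0]
  L: [ 0  1 -1  0  1  1 -1 -1]
  M: [-1  1  1  0 -1  0  1  1]
RREF → pivots at {X1,X2,X4} ⇒ r = 3
Repeat: X1,X2,X4; free: X3,X5,X6,X7,X8
RREF:
  r0: [   1    0   -2    0    2    1   -2   -2]
  r1: [   0    1   -1    0    1    1   -1   -1]
  r2: [   0    0    0    1   -1   -1    0    0]
  r3: [   0    0    0    0    0    0    0    0]
Fix exponent of X6 at 1, X3 at 0, X5 at 0, X7 at 0, X8 at 0; solve each RREF row for its pivot's exponent:
  r0: exp(X1) + (1)·1 = 0 ⇒ exp(X1) = -1
  r1: exp(X2) + (1)·1 = 0 ⇒ exp(X2) = -1
  r2: exp(X4) + (-1)·1 = 0 ⇒ exp(X4) = 1
Π_3 = X1^-1 · X2^-1 · X4 · X6

["-1", "-1", "0", "1", "0", "1", "0", "0"]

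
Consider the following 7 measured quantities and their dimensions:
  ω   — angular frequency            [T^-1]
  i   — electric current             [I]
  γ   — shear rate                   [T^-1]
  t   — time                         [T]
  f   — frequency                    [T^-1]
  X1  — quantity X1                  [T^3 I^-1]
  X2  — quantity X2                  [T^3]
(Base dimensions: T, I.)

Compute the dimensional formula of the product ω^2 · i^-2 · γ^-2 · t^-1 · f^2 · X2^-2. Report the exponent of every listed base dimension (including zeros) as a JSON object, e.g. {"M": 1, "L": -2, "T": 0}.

Write exponents as rows T,I / cols ω,i,γ,t,f,X1,X2:
  T: [-1  0 -1  1 -1  3  3]
  I: [ 0  1  0  0  0 -1  0]
  [T]: (2)·-1+(-2)·0+(-2)·-1+(-1)·1+(2)·-1+(-2)·3 = -9
  [I]: (2)·0+(-2)·1+(-2)·0+(-1)·0+(2)·0+(-2)·0 = -2
⇒ T^-9 I^-2

{"T": -9, "I": -2}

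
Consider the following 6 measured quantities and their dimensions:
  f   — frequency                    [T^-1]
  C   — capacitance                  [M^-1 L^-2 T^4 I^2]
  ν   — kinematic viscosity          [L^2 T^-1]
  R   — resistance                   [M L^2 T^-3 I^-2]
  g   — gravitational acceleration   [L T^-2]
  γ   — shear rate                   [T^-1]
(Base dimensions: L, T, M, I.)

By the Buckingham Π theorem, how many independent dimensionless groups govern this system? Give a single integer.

3

Exponent matrix [L,T,M,I] × [f,C,ν,R,g,γ]:
  L: [ 0 -2  2  2  1  0]
  T: [-1  4 -1 -3 -2 -1]
  M: [ 0 -1  0  1  0  0]
  I: [ 0  2  0 -2  0  0]
Echelon form has 3 nonzero rows (pivots: f,C,ν)
6 vars − rank 3 = 3 Π groups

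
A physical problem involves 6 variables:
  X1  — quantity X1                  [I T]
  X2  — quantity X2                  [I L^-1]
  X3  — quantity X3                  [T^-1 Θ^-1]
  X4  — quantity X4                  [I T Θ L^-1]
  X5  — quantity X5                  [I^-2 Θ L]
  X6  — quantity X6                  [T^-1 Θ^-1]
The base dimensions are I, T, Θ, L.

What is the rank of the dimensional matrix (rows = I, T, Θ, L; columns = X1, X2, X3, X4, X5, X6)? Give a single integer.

3

Write exponents as rows I,T,Θ,L / cols X1,X2,X3,X4,X5,X6:
  I: [ 1  1  0  1 -2  0]
  T: [ 1  0 -1  1  0 -1]
  Θ: [ 0  0 -1  1  1 -1]
  L: [ 0 -1  0 -1  1  0]
RREF → pivots at {X1,X2,X3} ⇒ r = 3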